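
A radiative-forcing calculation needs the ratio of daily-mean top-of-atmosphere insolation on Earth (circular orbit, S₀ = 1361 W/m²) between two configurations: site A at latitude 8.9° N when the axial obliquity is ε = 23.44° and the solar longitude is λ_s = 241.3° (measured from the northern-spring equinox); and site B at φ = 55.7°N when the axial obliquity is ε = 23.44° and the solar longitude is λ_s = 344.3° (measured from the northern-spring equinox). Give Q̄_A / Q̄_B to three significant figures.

Q̄_A / Q̄_B ≈ 1.97

— Configuration A (φ=+8.9°):
Solar declination: sin δ = sin ε · sin λ_s = sin 23.44° × sin 241.3° = -0.34892, so δ = -20.421°.
cos H₀ = −tan(+8.9°) tan(-20.421°) = 0.0583, H₀ = 1.5125 rad.
Bracket: H₀ sin φ sin δ + cos φ cos δ sin H₀ = 1.5125×0.15471×-0.34892 + 0.98796×0.93715×0.99830 = -0.081647 + 0.924293 = 0.842646.
Q̄ = (S₀/π) × [bracket] = (1361/π) × 0.842646 = 365.05 W/m².
— Configuration B (φ=+55.7°):
Solar declination: sin δ = sin ε · sin λ_s = sin 23.44° × sin 344.3° = -0.10764, so δ = -6.179°.
cos H₀ = −tan(+55.7°) tan(-6.179°) = 0.1587, H₀ = 1.4114 rad.
Bracket: H₀ sin φ sin δ + cos φ cos δ sin H₀ = 1.4114×0.82610×-0.10764 + 0.56353×0.99419×0.98732 = -0.125504 + 0.553152 = 0.427648.
Q̄ = (S₀/π) × [bracket] = (1361/π) × 0.427648 = 185.27 W/m².
Ratio Q̄_A / Q̄_B = 365.05 / 185.27 = 1.970.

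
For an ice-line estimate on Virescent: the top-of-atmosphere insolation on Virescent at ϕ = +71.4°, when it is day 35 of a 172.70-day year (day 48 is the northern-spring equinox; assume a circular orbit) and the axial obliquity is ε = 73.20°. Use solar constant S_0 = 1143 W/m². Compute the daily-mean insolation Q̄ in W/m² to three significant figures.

Solar longitude: L_s = 360° × (35 − 48)/172.70 = -27.099°, i.e. -27.099° + 360° = 332.901°.
sin δ = sin 73.20° × sin 332.901° = -0.43609, so δ = -25.855°.
cos h₀ = −tan(+71.4°) tan(-25.855°) = 1.4399 ≥ 1 ⇒ polar night, h₀ = 0 and Q̄ = 0.

Q̄ ≈ 0.00 W/m²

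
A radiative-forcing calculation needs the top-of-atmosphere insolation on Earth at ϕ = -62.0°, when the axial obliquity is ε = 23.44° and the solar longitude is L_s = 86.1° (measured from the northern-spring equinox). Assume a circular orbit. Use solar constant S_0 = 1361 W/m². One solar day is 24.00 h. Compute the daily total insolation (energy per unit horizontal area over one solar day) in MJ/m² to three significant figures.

Solar declination: sin δ = sin ε · sin L_s = sin 23.44° × sin 86.1° = 0.39687, so δ = +23.382°.
cos h₀ = −tan(-62.0°) tan(+23.382°) = 0.8132, h₀ = 0.6212 rad.
Bracket: h₀ sin ϕ sin δ + cos ϕ cos δ sin h₀ = 0.6212×-0.88295×0.39687 + 0.46947×0.91788×0.58201 = -0.217679 + 0.250798 = 0.033119.
Q̄ = (S_0/π) × [bracket] = (1361/π) × 0.033119 = 14.348 W/m².
Daily total = Q̄ × 24.00 h × 3600 s/h = 14.348 × 24.00 × 3600 / 10⁶ = 1.240 MJ/m².

1.24 MJ/m²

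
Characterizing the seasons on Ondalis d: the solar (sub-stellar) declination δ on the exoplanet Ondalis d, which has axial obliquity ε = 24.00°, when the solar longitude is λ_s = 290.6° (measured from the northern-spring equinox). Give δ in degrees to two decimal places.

sin δ = sin ε · sin λ_s = sin 24.00° × sin 290.6° = -0.380730.
δ = arcsin(-0.380730) = -22.38°.

δ = -22.38°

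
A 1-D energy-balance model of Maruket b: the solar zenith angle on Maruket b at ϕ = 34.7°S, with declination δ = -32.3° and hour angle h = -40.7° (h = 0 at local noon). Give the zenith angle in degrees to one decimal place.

cos θ_z = sin ϕ sin δ + cos ϕ cos δ cos h = 0.304196 + 0.526848 = 0.831044.
θ_z = arccos(0.831044) = 33.8°.

θ_z = 33.8°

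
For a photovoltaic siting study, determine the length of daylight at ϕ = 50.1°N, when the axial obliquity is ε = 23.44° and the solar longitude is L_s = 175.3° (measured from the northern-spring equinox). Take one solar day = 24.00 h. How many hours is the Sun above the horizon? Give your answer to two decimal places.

Solar declination: sin δ = sin ε · sin L_s = sin 23.44° × sin 175.3° = 0.03259, so δ = +1.868°.
cos h₀ = −tan ϕ · tan δ = −tan(+50.1°) × tan(+1.868°) = -0.0390, so h₀ = 1.6098 rad = 92.24°.
Daylight = 2h₀/(2π) × 24.00 h = (1.6098/π) × 24.00 = 12.30 h.

12.30 h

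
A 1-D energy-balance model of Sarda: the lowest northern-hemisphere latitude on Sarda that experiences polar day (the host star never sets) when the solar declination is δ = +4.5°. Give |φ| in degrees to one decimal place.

|φ| = 85.5°

Polar day requires cos H₀ = −tan φ tan δ ≤ −1, i.e. tan φ tan δ ≥ 1.
The boundary is |tan φ| · |tan δ| = 1, so |φ| = 90° − |δ| = 90° − 4.5° = 85.5° in the northern hemisphere.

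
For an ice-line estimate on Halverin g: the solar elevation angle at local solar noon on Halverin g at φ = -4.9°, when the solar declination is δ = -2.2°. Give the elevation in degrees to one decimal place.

87.3°

At local noon the hour angle is zero, so the zenith angle equals |φ − δ| = |-4.9° − (-2.200°)| = 2.700°.
Elevation = 90° − 2.700° = 87.3°.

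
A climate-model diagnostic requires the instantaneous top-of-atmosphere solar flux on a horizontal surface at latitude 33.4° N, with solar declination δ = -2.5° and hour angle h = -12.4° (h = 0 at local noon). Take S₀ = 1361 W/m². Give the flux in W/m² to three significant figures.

cos θ_z = sin φ sin δ + cos φ cos δ cos h = -0.024012 + 0.814597 = 0.790585.
Flux = S₀ · cos θ_z = 1361 × 0.790585 = 1076 W/m².

1.08e+03 W/m²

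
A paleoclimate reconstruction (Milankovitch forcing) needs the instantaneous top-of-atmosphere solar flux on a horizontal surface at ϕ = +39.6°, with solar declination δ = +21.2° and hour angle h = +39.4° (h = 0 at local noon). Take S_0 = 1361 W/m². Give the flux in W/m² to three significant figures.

cos θ_z = sin ϕ sin δ + cos ϕ cos δ cos h = 0.230508 + 0.555107 = 0.785615.
Flux = S_0 · cos θ_z = 1361 × 0.785615 = 1069 W/m².

1.07e+03 W/m²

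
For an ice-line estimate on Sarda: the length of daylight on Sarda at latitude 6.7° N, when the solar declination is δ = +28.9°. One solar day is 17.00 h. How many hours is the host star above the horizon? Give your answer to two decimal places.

8.85 h

cos H₀ = −tan φ · tan δ = −tan(+6.7°) × tan(+28.900°) = -0.0648, so H₀ = 1.6357 rad = 93.72°.
Daylight = 2H₀/(2π) × 17.00 h = (1.6357/π) × 17.00 = 8.85 h.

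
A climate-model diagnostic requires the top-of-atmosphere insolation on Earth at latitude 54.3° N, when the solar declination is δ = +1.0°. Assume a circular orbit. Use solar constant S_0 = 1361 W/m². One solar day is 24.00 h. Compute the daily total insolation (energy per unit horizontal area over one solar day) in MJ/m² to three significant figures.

cos h₀ = −tan(+54.3°) tan(+1.000°) = -0.0243, h₀ = 1.5951 rad.
Bracket: h₀ sin ϕ sin δ + cos ϕ cos δ sin h₀ = 1.5951×0.81208×0.01745 + 0.58354×0.99985×0.99970 = 0.022604 + 0.583277 = 0.605881.
Q̄ = (S_0/π) × [bracket] = (1361/π) × 0.605881 = 262.48 W/m².
Daily total = Q̄ × 24.00 h × 3600 s/h = 262.48 × 24.00 × 3600 / 10⁶ = 22.68 MJ/m².

22.7 MJ/m²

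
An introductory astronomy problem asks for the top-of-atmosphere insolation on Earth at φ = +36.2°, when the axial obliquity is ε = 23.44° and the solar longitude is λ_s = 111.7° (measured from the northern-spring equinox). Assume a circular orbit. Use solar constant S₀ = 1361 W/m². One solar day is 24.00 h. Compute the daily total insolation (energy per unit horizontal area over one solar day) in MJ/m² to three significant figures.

Solar declination: sin δ = sin ε · sin λ_s = sin 23.44° × sin 111.7° = 0.36960, so δ = +21.691°.
cos H₀ = −tan(+36.2°) tan(+21.691°) = -0.2911, H₀ = 1.8662 rad.
Bracket: H₀ sin φ sin δ + cos φ cos δ sin H₀ = 1.8662×0.59061×0.36960 + 0.80696×0.92919×0.95669 = 0.407372 + 0.717344 = 1.124716.
Q̄ = (S₀/π) × [bracket] = (1361/π) × 1.124716 = 487.25 W/m².
Daily total = Q̄ × 24.00 h × 3600 s/h = 487.25 × 24.00 × 3600 / 10⁶ = 42.10 MJ/m².

42.1 MJ/m²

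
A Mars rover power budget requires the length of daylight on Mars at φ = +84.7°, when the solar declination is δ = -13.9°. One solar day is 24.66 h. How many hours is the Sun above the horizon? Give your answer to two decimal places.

cos H₀ = −tan φ · tan δ = 2.6677 ≥ 1, so the Sun never rises (polar night) and H₀ = 0.
Daylight = 2H₀/(2π) × 24.66 h = (0.0000/π) × 24.66 = 0.00 h.

0.00 h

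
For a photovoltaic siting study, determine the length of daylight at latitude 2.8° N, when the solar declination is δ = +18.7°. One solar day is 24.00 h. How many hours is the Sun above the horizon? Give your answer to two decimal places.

12.13 h

cos H₀ = −tan φ · tan δ = −tan(+2.8°) × tan(+18.700°) = -0.0166, so H₀ = 1.5874 rad = 90.95°.
Daylight = 2H₀/(2π) × 24.00 h = (1.5874/π) × 24.00 = 12.13 h.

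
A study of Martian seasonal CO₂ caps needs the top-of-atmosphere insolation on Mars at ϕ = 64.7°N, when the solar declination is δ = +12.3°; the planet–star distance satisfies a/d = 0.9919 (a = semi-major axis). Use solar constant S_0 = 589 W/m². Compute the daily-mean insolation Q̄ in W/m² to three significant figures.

Q̄ ≈ 141 W/m²

cos h₀ = −tan(+64.7°) tan(+12.300°) = -0.4613, h₀ = 2.0502 rad.
Bracket: h₀ sin ϕ sin δ + cos ϕ cos δ sin h₀ = 2.0502×0.90408×0.21303 + 0.42736×0.97705×0.88727 = 0.394861 + 0.370481 = 0.765342.
Inverse-square distance factor (a/d)² = 0.9919² = 0.983866.
Q̄ = (S_0/π) × 0.983866 × [bracket] = (589/π) × 0.983866 × 0.765342 = 141.2 W/m².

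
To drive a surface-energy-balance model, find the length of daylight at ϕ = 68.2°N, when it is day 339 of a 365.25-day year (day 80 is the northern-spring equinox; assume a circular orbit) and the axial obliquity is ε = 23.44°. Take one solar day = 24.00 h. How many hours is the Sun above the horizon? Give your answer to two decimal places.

Solar longitude: L_s = 360° × (339 − 80)/365.25 = 255.277°.
sin δ = sin 23.44° × sin 255.277° = -0.38473, so δ = -22.627°.
cos h₀ = −tan ϕ · tan δ = 1.0421 ≥ 1, so the Sun never rises (polar night) and h₀ = 0.
Daylight = 2h₀/(2π) × 24.00 h = (0.0000/π) × 24.00 = 0.00 h.

0.00 h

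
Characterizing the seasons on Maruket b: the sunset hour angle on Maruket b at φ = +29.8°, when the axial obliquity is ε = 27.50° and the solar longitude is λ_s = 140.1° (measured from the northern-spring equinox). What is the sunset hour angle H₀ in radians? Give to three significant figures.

H₀ = 1.75 rad

Solar declination: sin δ = sin ε · sin λ_s = sin 27.50° × sin 140.1° = 0.29619, so δ = +17.229°.
cos H₀ = −tan φ · tan δ = −tan(+29.8°) × tan(+17.229°) = -0.1776, so H₀ = 1.7493 rad = 100.23°.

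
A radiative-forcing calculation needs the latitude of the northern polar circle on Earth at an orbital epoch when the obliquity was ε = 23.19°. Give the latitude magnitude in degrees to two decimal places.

The polar circle is the lowest latitude that experiences at least one full rotation of continuous daylight at the northern-summer solstice; it lies at |φ| = 90° − ε = 90° − 23.19° = 66.81°.

66.81°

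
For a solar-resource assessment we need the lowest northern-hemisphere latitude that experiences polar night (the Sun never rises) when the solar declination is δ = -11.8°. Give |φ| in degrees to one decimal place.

|φ| = 78.2°

Polar night requires cos H₀ = −tan φ tan δ ≥ 1, i.e. tan φ tan δ ≤ −1.
The boundary is |tan φ| · |tan δ| = 1, so |φ| = 90° − |δ| = 90° − 11.8° = 78.2° in the northern hemisphere.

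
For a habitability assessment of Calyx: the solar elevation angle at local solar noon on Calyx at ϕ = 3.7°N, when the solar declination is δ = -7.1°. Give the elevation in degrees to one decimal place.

At local noon the hour angle is zero, so the zenith angle equals |ϕ − δ| = |+3.7° − (-7.100°)| = 10.800°.
Elevation = 90° − 10.800° = 79.2°.

79.2°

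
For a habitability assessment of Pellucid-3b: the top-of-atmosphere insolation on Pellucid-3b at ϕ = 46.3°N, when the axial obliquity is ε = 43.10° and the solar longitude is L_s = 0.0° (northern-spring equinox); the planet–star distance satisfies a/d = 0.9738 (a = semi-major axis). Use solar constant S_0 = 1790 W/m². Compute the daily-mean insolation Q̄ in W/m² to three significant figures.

Solar declination: sin δ = sin ε · sin L_s = sin 43.10° × sin 0.0° = 0.00000, so δ = +0.000°.
cos h₀ = −tan(+46.3°) tan(+0.000°) = -0.0000, h₀ = 1.5708 rad.
Bracket: h₀ sin ϕ sin δ + cos ϕ cos δ sin h₀ = 1.5708×0.72297×0.00000 + 0.69088×1.00000×1.00000 = 0.000000 + 0.690880 = 0.690880.
Inverse-square distance factor (a/d)² = 0.9738² = 0.948286.
Q̄ = (S_0/π) × 0.948286 × [bracket] = (1790/π) × 0.948286 × 0.690880 = 373.3 W/m².

Q̄ ≈ 373 W/m²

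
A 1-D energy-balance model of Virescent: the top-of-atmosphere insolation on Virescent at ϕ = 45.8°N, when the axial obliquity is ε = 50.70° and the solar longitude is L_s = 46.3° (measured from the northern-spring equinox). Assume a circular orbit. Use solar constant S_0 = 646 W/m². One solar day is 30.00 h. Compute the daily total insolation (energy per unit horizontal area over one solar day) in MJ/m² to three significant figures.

Solar declination: sin δ = sin ε · sin L_s = sin 50.70° × sin 46.3° = 0.55946, so δ = +34.019°.
cos h₀ = −tan(+45.8°) tan(+34.019°) = -0.6941, h₀ = 2.3380 rad.
Bracket: h₀ sin ϕ sin δ + cos ϕ cos δ sin h₀ = 2.3380×0.71691×0.55946 + 0.69717×0.82886×0.71988 = 0.937731 + 0.415987 = 1.353718.
Q̄ = (S_0/π) × [bracket] = (646/π) × 1.353718 = 278.36 W/m².
Daily total = Q̄ × 30.00 h × 3600 s/h = 278.36 × 30.00 × 3600 / 10⁶ = 30.06 MJ/m².

30.1 MJ/m²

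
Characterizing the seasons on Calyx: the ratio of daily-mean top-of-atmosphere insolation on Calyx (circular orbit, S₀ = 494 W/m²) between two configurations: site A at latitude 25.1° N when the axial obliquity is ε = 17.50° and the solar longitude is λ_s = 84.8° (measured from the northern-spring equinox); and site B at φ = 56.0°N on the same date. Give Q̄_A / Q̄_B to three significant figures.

— Configuration A (φ=+25.1°):
Solar declination: sin δ = sin ε · sin λ_s = sin 17.50° × sin 84.8° = 0.29947, so δ = +17.426°.
cos H₀ = −tan(+25.1°) tan(+17.426°) = -0.1470, H₀ = 1.7184 rad.
Bracket: H₀ sin φ sin δ + cos φ cos δ sin H₀ = 1.7184×0.42420×0.29947 + 0.90557×0.95411×0.98913 = 0.218297 + 0.854622 = 1.072919.
Q̄ = (S₀/π) × [bracket] = (494/π) × 1.072919 = 168.71 W/m².
— Configuration B (φ=+56.0°):
cos H₀ = −tan(+56.0°) tan(+17.426°) = -0.4653, H₀ = 2.0548 rad.
Bracket: H₀ sin φ sin δ + cos φ cos δ sin H₀ = 2.0548×0.82904×0.29947 + 0.55919×0.95411×0.88513 = 0.510151 + 0.472242 = 0.982393.
Q̄ = (S₀/π) × [bracket] = (494/π) × 0.982393 = 154.48 W/m².
Ratio Q̄_A / Q̄_B = 168.71 / 154.48 = 1.092.

Q̄_A / Q̄_B ≈ 1.09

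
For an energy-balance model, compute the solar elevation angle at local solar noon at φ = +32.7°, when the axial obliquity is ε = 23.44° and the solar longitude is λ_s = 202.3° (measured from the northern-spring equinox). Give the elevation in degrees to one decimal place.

48.6°

Solar declination: sin δ = sin ε · sin λ_s = sin 23.44° × sin 202.3° = -0.15094, so δ = -8.682°.
At local noon the hour angle is zero, so the zenith angle equals |φ − δ| = |+32.7° − (-8.682°)| = 41.382°.
Elevation = 90° − 41.382° = 48.6°.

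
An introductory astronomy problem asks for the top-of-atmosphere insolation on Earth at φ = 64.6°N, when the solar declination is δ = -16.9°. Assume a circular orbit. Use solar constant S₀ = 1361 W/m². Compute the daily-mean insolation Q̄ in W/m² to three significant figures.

Q̄ ≈ 36.9 W/m²

cos H₀ = −tan(+64.6°) tan(-16.900°) = 0.6399, H₀ = 0.8765 rad.
Bracket: H₀ sin φ sin δ + cos φ cos δ sin H₀ = 0.8765×0.90334×-0.29070 + 0.42894×0.95681×0.76850 = -0.230170 + 0.315403 = 0.085233.
Q̄ = (S₀/π) × [bracket] = (1361/π) × 0.085233 = 36.92 W/m².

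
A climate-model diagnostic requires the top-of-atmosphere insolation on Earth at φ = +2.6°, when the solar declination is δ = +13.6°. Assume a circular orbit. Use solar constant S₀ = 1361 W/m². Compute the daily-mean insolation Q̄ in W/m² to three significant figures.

Q̄ ≈ 428 W/m²

cos H₀ = −tan(+2.6°) tan(+13.600°) = -0.0110, H₀ = 1.5818 rad.
Bracket: H₀ sin φ sin δ + cos φ cos δ sin H₀ = 1.5818×0.04536×0.23514 + 0.99897×0.97196×0.99994 = 0.016871 + 0.970901 = 0.987772.
Q̄ = (S₀/π) × [bracket] = (1361/π) × 0.987772 = 427.9 W/m².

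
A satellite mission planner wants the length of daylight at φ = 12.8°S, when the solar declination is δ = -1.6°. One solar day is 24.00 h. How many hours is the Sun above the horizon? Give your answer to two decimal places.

12.05 h

cos H₀ = −tan φ · tan δ = −tan(-12.8°) × tan(-1.600°) = -0.0063, so H₀ = 1.5771 rad = 90.36°.
Daylight = 2H₀/(2π) × 24.00 h = (1.5771/π) × 24.00 = 12.05 h.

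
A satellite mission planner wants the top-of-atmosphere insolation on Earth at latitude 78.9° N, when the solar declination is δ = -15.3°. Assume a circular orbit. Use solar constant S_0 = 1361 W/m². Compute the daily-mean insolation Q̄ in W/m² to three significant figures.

cos h₀ = −tan(+78.9°) tan(-15.300°) = 1.3944 ≥ 1 ⇒ polar night, h₀ = 0 and Q̄ = 0.

Q̄ ≈ 0.00 W/m²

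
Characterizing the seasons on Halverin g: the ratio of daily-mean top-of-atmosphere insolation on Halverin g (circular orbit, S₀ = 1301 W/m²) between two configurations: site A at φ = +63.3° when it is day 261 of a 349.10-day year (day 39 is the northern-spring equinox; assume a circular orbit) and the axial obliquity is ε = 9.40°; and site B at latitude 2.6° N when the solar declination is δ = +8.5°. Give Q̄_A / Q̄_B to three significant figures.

Q̄_A / Q̄_B ≈ 0.287

— Configuration A (φ=+63.3°):
Solar longitude: λ_s = 360° × (261 − 39)/349.10 = 228.932°.
sin δ = sin 9.40° × sin 228.932° = -0.12314, so δ = -7.073°.
cos H₀ = −tan(+63.3°) tan(-7.073°) = 0.2467, H₀ = 1.3215 rad.
Bracket: H₀ sin φ sin δ + cos φ cos δ sin H₀ = 1.3215×0.89337×-0.12314 + 0.44932×0.99239×0.96909 = -0.145378 + 0.432118 = 0.286740.
Q̄ = (S₀/π) × [bracket] = (1301/π) × 0.286740 = 118.75 W/m².
— Configuration B (φ=+2.6°):
cos H₀ = −tan(+2.6°) tan(+8.500°) = -0.0068, H₀ = 1.5776 rad.
Bracket: H₀ sin φ sin δ + cos φ cos δ sin H₀ = 1.5776×0.04536×0.14781 + 0.99897×0.98902×0.99998 = 0.010577 + 0.987982 = 0.998559.
Q̄ = (S₀/π) × [bracket] = (1301/π) × 0.998559 = 413.52 W/m².
Ratio Q̄_A / Q̄_B = 118.75 / 413.52 = 0.2872.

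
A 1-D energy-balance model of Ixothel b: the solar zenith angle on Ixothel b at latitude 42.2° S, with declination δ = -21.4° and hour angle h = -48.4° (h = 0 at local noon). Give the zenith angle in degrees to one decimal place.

θ_z = 45.3°

cos θ_z = sin ϕ sin δ + cos ϕ cos δ cos h = 0.245095 + 0.457930 = 0.703025.
θ_z = arccos(0.703025) = 45.3°.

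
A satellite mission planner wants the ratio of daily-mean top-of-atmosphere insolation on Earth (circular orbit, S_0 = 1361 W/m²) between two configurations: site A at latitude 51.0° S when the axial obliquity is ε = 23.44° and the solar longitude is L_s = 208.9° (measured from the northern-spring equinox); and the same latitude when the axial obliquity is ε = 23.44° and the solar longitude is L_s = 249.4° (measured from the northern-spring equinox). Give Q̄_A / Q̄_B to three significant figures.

— Configuration A (ϕ=-51.0°):
Solar declination: sin δ = sin ε · sin L_s = sin 23.44° × sin 208.9° = -0.19224, so δ = -11.084°.
cos h₀ = −tan(-51.0°) tan(-11.084°) = -0.2419, h₀ = 1.8151 rad.
Bracket: h₀ sin ϕ sin δ + cos ϕ cos δ sin h₀ = 1.8151×-0.77715×-0.19224 + 0.62932×0.98135×0.97030 = 0.271175 + 0.599241 = 0.870416.
Q̄ = (S_0/π) × [bracket] = (1361/π) × 0.870416 = 377.08 W/m².
— Configuration B (ϕ=-51.0°):
Solar declination: sin δ = sin ε · sin L_s = sin 23.44° × sin 249.4° = -0.37235, so δ = -21.861°.
cos h₀ = −tan(-51.0°) tan(-21.861°) = -0.4954, h₀ = 2.0891 rad.
Bracket: h₀ sin ϕ sin δ + cos ϕ cos δ sin h₀ = 2.0891×-0.77715×-0.37235 + 0.62932×0.92809×0.86864 = 0.604527 + 0.507343 = 1.111870.
Q̄ = (S_0/π) × [bracket] = (1361/π) × 1.111870 = 481.68 W/m².
Ratio Q̄_A / Q̄_B = 377.08 / 481.68 = 0.7828.

Q̄_A / Q̄_B ≈ 0.783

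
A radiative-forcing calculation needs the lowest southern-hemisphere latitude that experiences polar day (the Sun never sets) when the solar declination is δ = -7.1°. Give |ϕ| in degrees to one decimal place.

|ϕ| = 82.9°

Polar day requires cos h₀ = −tan ϕ tan δ ≤ −1, i.e. tan ϕ tan δ ≥ 1.
The boundary is |tan ϕ| · |tan δ| = 1, so |ϕ| = 90° − |δ| = 90° − 7.1° = 82.9° in the southern hemisphere.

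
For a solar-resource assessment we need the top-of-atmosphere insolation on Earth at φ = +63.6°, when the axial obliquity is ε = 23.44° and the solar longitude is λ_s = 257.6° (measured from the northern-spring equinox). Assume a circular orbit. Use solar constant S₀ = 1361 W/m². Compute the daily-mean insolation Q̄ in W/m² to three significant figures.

Solar declination: sin δ = sin ε · sin λ_s = sin 23.44° × sin 257.6° = -0.38851, so δ = -22.862°.
cos H₀ = −tan(+63.6°) tan(-22.862°) = 0.8494, H₀ = 0.5560 rad.
Bracket: H₀ sin φ sin δ + cos φ cos δ sin H₀ = 0.5560×0.89571×-0.38851 + 0.44464×0.92144×0.52780 = -0.193484 + 0.216244 = 0.022760.
Q̄ = (S₀/π) × [bracket] = (1361/π) × 0.022760 = 9.860 W/m².

Q̄ ≈ 9.86 W/m²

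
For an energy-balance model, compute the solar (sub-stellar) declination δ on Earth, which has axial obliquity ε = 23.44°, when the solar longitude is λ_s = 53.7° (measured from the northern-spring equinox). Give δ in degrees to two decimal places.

δ = +18.70°

sin δ = sin ε · sin λ_s = sin 23.44° × sin 53.7° = 0.320589.
δ = arcsin(0.320589) = +18.70°.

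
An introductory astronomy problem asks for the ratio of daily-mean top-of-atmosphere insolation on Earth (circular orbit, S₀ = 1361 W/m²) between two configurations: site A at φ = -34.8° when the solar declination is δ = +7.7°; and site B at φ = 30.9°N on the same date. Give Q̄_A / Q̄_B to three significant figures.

Q̄_A / Q̄_B ≈ 0.725

— Configuration A (φ=-34.8°):
cos H₀ = −tan(-34.8°) tan(+7.700°) = 0.0940, H₀ = 1.4767 rad.
Bracket: H₀ sin φ sin δ + cos φ cos δ sin H₀ = 1.4767×-0.57071×0.13399 + 0.82115×0.99098×0.99558 = -0.112922 + 0.810146 = 0.697224.
Q̄ = (S₀/π) × [bracket] = (1361/π) × 0.697224 = 302.05 W/m².
— Configuration B (φ=+30.9°):
cos H₀ = −tan(+30.9°) tan(+7.700°) = -0.0809, H₀ = 1.6518 rad.
Bracket: H₀ sin φ sin δ + cos φ cos δ sin H₀ = 1.6518×0.51354×0.13399 + 0.85806×0.99098×0.99672 = 0.113659 + 0.847531 = 0.961190.
Q̄ = (S₀/π) × [bracket] = (1361/π) × 0.961190 = 416.41 W/m².
Ratio Q̄_A / Q̄_B = 302.05 / 416.41 = 0.7254.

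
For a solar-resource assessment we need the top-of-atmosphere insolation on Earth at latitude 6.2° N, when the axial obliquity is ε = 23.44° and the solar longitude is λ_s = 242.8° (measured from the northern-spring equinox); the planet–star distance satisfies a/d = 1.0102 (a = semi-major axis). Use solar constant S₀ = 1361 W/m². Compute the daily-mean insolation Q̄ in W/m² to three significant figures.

Solar declination: sin δ = sin ε · sin λ_s = sin 23.44° × sin 242.8° = -0.35380, so δ = -20.720°.
cos H₀ = −tan(+6.2°) tan(-20.720°) = 0.0411, H₀ = 1.5297 rad.
Bracket: H₀ sin φ sin δ + cos φ cos δ sin H₀ = 1.5297×0.10800×-0.35380 + 0.99415×0.93532×0.99916 = -0.058450 + 0.929067 = 0.870617.
Inverse-square distance factor (a/d)² = 1.0102² = 1.020504.
Q̄ = (S₀/π) × 1.020504 × [bracket] = (1361/π) × 1.020504 × 0.870617 = 384.9 W/m².

Q̄ ≈ 385 W/m²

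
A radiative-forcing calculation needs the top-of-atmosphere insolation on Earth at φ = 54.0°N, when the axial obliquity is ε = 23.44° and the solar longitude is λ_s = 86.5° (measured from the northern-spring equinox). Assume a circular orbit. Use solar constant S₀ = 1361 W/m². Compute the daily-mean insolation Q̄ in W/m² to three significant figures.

Q̄ ≈ 495 W/m²

Solar declination: sin δ = sin ε · sin λ_s = sin 23.44° × sin 86.5° = 0.39705, so δ = +23.394°.
cos H₀ = −tan(+54.0°) tan(+23.394°) = -0.5954, H₀ = 2.2086 rad.
Bracket: H₀ sin φ sin δ + cos φ cos δ sin H₀ = 2.2086×0.80902×0.39705 + 0.58779×0.91780×0.80340 = 0.709450 + 0.433413 = 1.142863.
Q̄ = (S₀/π) × [bracket] = (1361/π) × 1.142863 = 495.1 W/m².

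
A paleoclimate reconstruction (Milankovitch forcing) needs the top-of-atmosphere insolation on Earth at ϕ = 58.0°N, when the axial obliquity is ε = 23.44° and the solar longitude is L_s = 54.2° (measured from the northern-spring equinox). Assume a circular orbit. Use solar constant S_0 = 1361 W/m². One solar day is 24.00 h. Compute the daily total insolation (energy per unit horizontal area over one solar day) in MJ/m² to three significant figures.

Solar declination: sin δ = sin ε · sin L_s = sin 23.44° × sin 54.2° = 0.32263, so δ = +18.822°.
cos h₀ = −tan(+58.0°) tan(+18.822°) = -0.5455, h₀ = 2.1478 rad.
Bracket: h₀ sin ϕ sin δ + cos ϕ cos δ sin h₀ = 2.1478×0.84805×0.32263 + 0.52992×0.94652×0.83812 = 0.587652 + 0.420384 = 1.008036.
Q̄ = (S_0/π) × [bracket] = (1361/π) × 1.008036 = 436.70 W/m².
Daily total = Q̄ × 24.00 h × 3600 s/h = 436.70 × 24.00 × 3600 / 10⁶ = 37.73 MJ/m².

37.7 MJ/m²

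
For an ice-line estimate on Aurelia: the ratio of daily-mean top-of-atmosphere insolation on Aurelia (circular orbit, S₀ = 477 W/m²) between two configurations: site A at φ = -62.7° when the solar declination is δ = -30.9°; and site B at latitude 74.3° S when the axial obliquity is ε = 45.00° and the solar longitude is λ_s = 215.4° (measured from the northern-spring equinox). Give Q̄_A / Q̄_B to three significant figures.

— Configuration A (φ=-62.7°):
cos H₀ = −tan(-62.7°) tan(-30.900°) = -1.1595 ≤ −1 ⇒ polar day, H₀ = π.
Bracket: H₀ sin φ sin δ + cos φ cos δ sin H₀ = 3.1416×-0.88862×-0.51354 + 0.45865×0.85806×0.00000 = 1.433644 + 0.000000 = 1.433644.
Q̄ = (S₀/π) × [bracket] = (477/π) × 1.433644 = 217.68 W/m².
— Configuration B (φ=-74.3°):
Solar declination: sin δ = sin ε · sin λ_s = sin 45.00° × sin 215.4° = -0.40961, so δ = -24.181°.
cos H₀ = −tan(-74.3°) tan(-24.181°) = -1.5974 ≤ −1 ⇒ polar day, H₀ = π.
Bracket: H₀ sin φ sin δ + cos φ cos δ sin H₀ = 3.1416×-0.96269×-0.40961 + 0.27060×0.91226×0.00000 = 1.238819 + 0.000000 = 1.238819.
Q̄ = (S₀/π) × [bracket] = (477/π) × 1.238819 = 188.09 W/m².
Ratio Q̄_A / Q̄_B = 217.68 / 188.09 = 1.157.

Q̄_A / Q̄_B ≈ 1.16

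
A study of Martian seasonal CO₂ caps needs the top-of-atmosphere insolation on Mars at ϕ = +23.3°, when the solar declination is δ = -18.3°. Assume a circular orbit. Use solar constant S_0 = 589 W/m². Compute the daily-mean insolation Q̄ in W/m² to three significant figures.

cos h₀ = −tan(+23.3°) tan(-18.300°) = 0.1424, h₀ = 1.4279 rad.
Bracket: h₀ sin ϕ sin δ + cos ϕ cos δ sin h₀ = 1.4279×0.39555×-0.31399 + 0.91845×0.94943×0.98980 = -0.177343 + 0.863110 = 0.685767.
Q̄ = (S_0/π) × [bracket] = (589/π) × 0.685767 = 128.6 W/m².

Q̄ ≈ 129 W/m²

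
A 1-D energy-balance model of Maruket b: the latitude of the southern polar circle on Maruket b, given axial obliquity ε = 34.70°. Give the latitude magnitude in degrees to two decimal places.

55.30°

The polar circle is the lowest latitude that experiences at least one full rotation of continuous darkness at the northern-summer solstice; it lies at |φ| = 90° − ε = 90° − 34.70° = 55.30°.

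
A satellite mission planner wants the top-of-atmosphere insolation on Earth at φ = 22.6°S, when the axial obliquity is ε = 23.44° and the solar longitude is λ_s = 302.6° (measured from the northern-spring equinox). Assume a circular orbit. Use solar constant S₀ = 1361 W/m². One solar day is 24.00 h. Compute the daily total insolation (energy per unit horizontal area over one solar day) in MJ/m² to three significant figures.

Solar declination: sin δ = sin ε · sin λ_s = sin 23.44° × sin 302.6° = -0.33512, so δ = -19.580°.
cos H₀ = −tan(-22.6°) tan(-19.580°) = -0.1481, H₀ = 1.7194 rad.
Bracket: H₀ sin φ sin δ + cos φ cos δ sin H₀ = 1.7194×-0.38430×-0.33512 + 0.92321×0.94218×0.98898 = 0.221436 + 0.860244 = 1.081680.
Q̄ = (S₀/π) × [bracket] = (1361/π) × 1.081680 = 468.61 W/m².
Daily total = Q̄ × 24.00 h × 3600 s/h = 468.61 × 24.00 × 3600 / 10⁶ = 40.49 MJ/m².

40.5 MJ/m²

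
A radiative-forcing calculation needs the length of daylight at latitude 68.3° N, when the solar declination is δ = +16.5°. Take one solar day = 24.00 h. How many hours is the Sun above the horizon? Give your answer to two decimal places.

18.41 h

cos h₀ = −tan ϕ · tan δ = −tan(+68.3°) × tan(+16.500°) = -0.7444, so h₀ = 2.4104 rad = 138.10°.
Daylight = 2h₀/(2π) × 24.00 h = (2.4104/π) × 24.00 = 18.41 h.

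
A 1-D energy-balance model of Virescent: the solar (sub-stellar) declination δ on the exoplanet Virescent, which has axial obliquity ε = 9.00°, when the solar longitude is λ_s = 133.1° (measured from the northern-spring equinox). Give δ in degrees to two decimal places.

δ = +6.56°

sin δ = sin ε · sin λ_s = sin 9.00° × sin 133.1° = 0.114223.
δ = arcsin(0.114223) = +6.56°.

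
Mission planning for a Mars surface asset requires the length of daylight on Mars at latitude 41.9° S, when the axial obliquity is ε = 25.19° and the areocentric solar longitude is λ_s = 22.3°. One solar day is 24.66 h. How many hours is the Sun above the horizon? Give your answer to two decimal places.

11.17 h

sin δ = sin 25.19° × sin 22.3° = 0.16150, so δ = +9.294°.
cos H₀ = −tan φ · tan δ = −tan(-41.9°) × tan(+9.294°) = 0.1468, so H₀ = 1.4234 rad = 81.56°.
Daylight = 2H₀/(2π) × 24.66 h = (1.4234/π) × 24.66 = 11.17 h.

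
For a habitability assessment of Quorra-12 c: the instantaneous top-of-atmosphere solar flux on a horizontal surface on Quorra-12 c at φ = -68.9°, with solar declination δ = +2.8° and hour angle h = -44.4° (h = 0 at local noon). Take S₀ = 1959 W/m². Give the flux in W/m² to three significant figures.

414 W/m²

cos θ_z = sin φ sin δ + cos φ cos δ cos h = -0.045575 + 0.256901 = 0.211326.
Flux = S₀ · cos θ_z = 1959 × 0.211326 = 414.0 W/m².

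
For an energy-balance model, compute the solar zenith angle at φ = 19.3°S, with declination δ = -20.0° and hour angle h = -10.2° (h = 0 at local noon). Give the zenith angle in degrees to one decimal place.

cos θ_z = sin φ sin δ + cos φ cos δ cos h = 0.113043 + 0.872866 = 0.985909.
θ_z = arccos(0.985909) = 9.6°.

θ_z = 9.6°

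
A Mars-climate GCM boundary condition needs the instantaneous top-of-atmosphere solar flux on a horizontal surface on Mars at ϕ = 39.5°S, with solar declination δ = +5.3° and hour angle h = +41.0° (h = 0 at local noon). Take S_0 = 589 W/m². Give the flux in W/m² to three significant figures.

cos θ_z = sin ϕ sin δ + cos ϕ cos δ cos h = -0.058755 + 0.579863 = 0.521108.
Flux = S_0 · cos θ_z = 589 × 0.521108 = 306.9 W/m².

307 W/m²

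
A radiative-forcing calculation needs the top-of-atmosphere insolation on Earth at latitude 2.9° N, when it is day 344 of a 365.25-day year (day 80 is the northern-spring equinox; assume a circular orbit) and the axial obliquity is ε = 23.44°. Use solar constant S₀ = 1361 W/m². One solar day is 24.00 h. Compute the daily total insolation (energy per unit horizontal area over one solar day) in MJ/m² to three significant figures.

33.2 MJ/m²

Solar longitude: λ_s = 360° × (344 − 80)/365.25 = 260.205°.
sin δ = sin 23.44° × sin 260.205° = -0.39199, so δ = -23.078°.
cos H₀ = −tan(+2.9°) tan(-23.078°) = 0.0216, H₀ = 1.5492 rad.
Bracket: H₀ sin φ sin δ + cos φ cos δ sin H₀ = 1.5492×0.05059×-0.39199 + 0.99872×0.91997×0.99977 = -0.030722 + 0.918581 = 0.887859.
Q̄ = (S₀/π) × [bracket] = (1361/π) × 0.887859 = 384.64 W/m².
Daily total = Q̄ × 24.00 h × 3600 s/h = 384.64 × 24.00 × 3600 / 10⁶ = 33.23 MJ/m².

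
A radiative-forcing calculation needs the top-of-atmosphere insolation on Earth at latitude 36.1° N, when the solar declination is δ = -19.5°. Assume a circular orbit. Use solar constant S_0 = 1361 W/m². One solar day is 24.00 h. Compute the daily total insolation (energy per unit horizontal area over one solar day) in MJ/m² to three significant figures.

cos h₀ = −tan(+36.1°) tan(-19.500°) = 0.2582, h₀ = 1.3096 rad.
Bracket: h₀ sin ϕ sin δ + cos ϕ cos δ sin h₀ = 1.3096×0.58920×-0.33381 + 0.80799×0.94264×0.96608 = -0.257573 + 0.735809 = 0.478236.
Q̄ = (S_0/π) × [bracket] = (1361/π) × 0.478236 = 207.18 W/m².
Daily total = Q̄ × 24.00 h × 3600 s/h = 207.18 × 24.00 × 3600 / 10⁶ = 17.90 MJ/m².

17.9 MJ/m²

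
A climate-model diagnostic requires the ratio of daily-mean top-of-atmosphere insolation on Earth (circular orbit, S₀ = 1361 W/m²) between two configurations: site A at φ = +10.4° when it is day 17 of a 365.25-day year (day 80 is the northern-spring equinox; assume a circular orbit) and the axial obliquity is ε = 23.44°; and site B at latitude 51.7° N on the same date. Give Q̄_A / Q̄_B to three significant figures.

Q̄_A / Q̄_B ≈ 3.85

— Configuration A (φ=+10.4°):
Solar longitude: λ_s = 360° × (17 − 80)/365.25 = -62.094°, i.e. -62.094° + 360° = 297.906°.
sin δ = sin 23.44° × sin 297.906° = -0.35153, so δ = -20.581°.
cos H₀ = −tan(+10.4°) tan(-20.581°) = 0.0689, H₀ = 1.5018 rad.
Bracket: H₀ sin φ sin δ + cos φ cos δ sin H₀ = 1.5018×0.18052×-0.35153 + 0.98357×0.93618×0.99762 = -0.095302 + 0.918607 = 0.823305.
Q̄ = (S₀/π) × [bracket] = (1361/π) × 0.823305 = 356.67 W/m².
— Configuration B (φ=+51.7°):
cos H₀ = −tan(+51.7°) tan(-20.581°) = 0.4755, H₀ = 1.0753 rad.
Bracket: H₀ sin φ sin δ + cos φ cos δ sin H₀ = 1.0753×0.78478×-0.35153 + 0.61978×0.93618×0.87973 = -0.296647 + 0.510442 = 0.213795.
Q̄ = (S₀/π) × [bracket] = (1361/π) × 0.213795 = 92.620 W/m².
Ratio Q̄_A / Q̄_B = 356.67 / 92.620 = 3.851.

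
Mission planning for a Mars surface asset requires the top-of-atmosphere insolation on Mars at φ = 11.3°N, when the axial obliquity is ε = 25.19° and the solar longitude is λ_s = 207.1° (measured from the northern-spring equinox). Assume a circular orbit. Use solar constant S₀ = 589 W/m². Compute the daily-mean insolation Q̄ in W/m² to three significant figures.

Solar declination: sin δ = sin ε · sin λ_s = sin 25.19° × sin 207.1° = -0.19389, so δ = -11.180°.
cos H₀ = −tan(+11.3°) tan(-11.180°) = 0.0395, H₀ = 1.5313 rad.
Bracket: H₀ sin φ sin δ + cos φ cos δ sin H₀ = 1.5313×0.19595×-0.19389 + 0.98061×0.98102×0.99922 = -0.058178 + 0.961248 = 0.903070.
Q̄ = (S₀/π) × [bracket] = (589/π) × 0.903070 = 169.3 W/m².

Q̄ ≈ 169 W/m²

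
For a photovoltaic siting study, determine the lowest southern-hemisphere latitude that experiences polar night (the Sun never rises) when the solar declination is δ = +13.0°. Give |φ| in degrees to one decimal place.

|φ| = 77.0°

Polar night requires cos H₀ = −tan φ tan δ ≥ 1, i.e. tan φ tan δ ≤ −1.
The boundary is |tan φ| · |tan δ| = 1, so |φ| = 90° − |δ| = 90° − 13.0° = 77.0° in the southern hemisphere.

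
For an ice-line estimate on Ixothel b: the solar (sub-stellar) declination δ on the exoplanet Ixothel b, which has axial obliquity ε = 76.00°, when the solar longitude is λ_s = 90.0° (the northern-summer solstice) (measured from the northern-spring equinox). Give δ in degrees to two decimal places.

δ = +76.00°

sin δ = sin ε · sin λ_s = sin 76.00° × sin 90.0° = 0.970296.
δ = arcsin(0.970296) = +76.00°.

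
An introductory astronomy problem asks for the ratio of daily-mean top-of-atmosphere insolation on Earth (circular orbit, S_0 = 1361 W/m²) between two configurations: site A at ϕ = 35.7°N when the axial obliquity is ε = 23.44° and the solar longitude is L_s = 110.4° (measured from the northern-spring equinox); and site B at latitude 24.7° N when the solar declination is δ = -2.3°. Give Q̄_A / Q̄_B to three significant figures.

— Configuration A (ϕ=+35.7°):
Solar declination: sin δ = sin ε · sin L_s = sin 23.44° × sin 110.4° = 0.37284, so δ = +21.891°.
cos h₀ = −tan(+35.7°) tan(+21.891°) = -0.2887, h₀ = 1.8637 rad.
Bracket: h₀ sin ϕ sin δ + cos ϕ cos δ sin h₀ = 1.8637×0.58354×0.37284 + 0.81208×0.92790×0.95741 = 0.405480 + 0.721436 = 1.126916.
Q̄ = (S_0/π) × [bracket] = (1361/π) × 1.126916 = 488.20 W/m².
— Configuration B (ϕ=+24.7°):
cos h₀ = −tan(+24.7°) tan(-2.300°) = 0.0185, h₀ = 1.5523 rad.
Bracket: h₀ sin ϕ sin δ + cos ϕ cos δ sin h₀ = 1.5523×0.41787×-0.04013 + 0.90851×0.99919×0.99983 = -0.026031 + 0.907620 = 0.881589.
Q̄ = (S_0/π) × [bracket] = (1361/π) × 0.881589 = 381.92 W/m².
Ratio Q̄_A / Q̄_B = 488.20 / 381.92 = 1.278.

Q̄_A / Q̄_B ≈ 1.28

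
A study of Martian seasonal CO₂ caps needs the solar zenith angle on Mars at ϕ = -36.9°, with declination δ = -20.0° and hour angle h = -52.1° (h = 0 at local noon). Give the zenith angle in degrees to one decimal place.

cos θ_z = sin ϕ sin δ + cos ϕ cos δ cos h = 0.205356 + 0.461609 = 0.666965.
θ_z = arccos(0.666965) = 48.2°.

θ_z = 48.2°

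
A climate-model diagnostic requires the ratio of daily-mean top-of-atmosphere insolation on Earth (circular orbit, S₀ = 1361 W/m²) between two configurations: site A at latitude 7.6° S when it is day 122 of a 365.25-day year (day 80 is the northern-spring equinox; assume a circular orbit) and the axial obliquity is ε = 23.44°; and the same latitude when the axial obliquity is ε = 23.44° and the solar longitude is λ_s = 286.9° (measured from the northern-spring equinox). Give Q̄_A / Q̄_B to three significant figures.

— Configuration A (φ=-7.6°):
Solar longitude: λ_s = 360° × (122 − 80)/365.25 = 41.396°.
sin δ = sin 23.44° × sin 41.396° = 0.26304, so δ = +15.251°.
cos H₀ = −tan(-7.6°) tan(+15.251°) = 0.0364, H₀ = 1.5344 rad.
Bracket: H₀ sin φ sin δ + cos φ cos δ sin H₀ = 1.5344×-0.13226×0.26304 + 0.99122×0.96478×0.99934 = -0.053381 + 0.955678 = 0.902297.
Q̄ = (S₀/π) × [bracket] = (1361/π) × 0.902297 = 390.89 W/m².
— Configuration B (φ=-7.6°):
Solar declination: sin δ = sin ε · sin λ_s = sin 23.44° × sin 286.9° = -0.38061, so δ = -22.371°.
cos H₀ = −tan(-7.6°) tan(-22.371°) = -0.0549, H₀ = 1.6257 rad.
Bracket: H₀ sin φ sin δ + cos φ cos δ sin H₀ = 1.6257×-0.13226×-0.38061 + 0.99122×0.92474×0.99849 = 0.081837 + 0.915237 = 0.997074.
Q̄ = (S₀/π) × [bracket] = (1361/π) × 0.997074 = 431.95 W/m².
Ratio Q̄_A / Q̄_B = 390.89 / 431.95 = 0.9049.

Q̄_A / Q̄_B ≈ 0.905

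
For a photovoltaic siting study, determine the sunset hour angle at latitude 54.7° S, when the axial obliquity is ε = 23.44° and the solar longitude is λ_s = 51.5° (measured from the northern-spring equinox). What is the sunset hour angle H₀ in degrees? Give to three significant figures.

Solar declination: sin δ = sin ε · sin λ_s = sin 23.44° × sin 51.5° = 0.31131, so δ = +18.138°.
cos H₀ = −tan φ · tan δ = −tan(-54.7°) × tan(+18.138°) = 0.4627, so H₀ = 1.0898 rad = 62.44°.

H₀ = 62.4°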